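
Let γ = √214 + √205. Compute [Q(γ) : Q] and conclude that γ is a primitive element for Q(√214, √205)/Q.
[Q(γ) : Q] = 4 (equivalently, Q(γ) = Q(√214, √205))

Obviously Q(γ) ⊆ Q(√214, √205), and [Q(√214, √205):Q] = 4 (since 214, 205 are distinct squarefree integers > 1 with 43870 not a perfect square). To show equality we compute the minimal polynomial of γ. From γ = √214 + √205: γ^2 = 214 + 2√(43870) + 205 = 419 + 2√(43870), so γ^2 - 419 = 2√(43870); squaring, (γ^2 - 419)^2 = 4·43870, i.e. γ^4 - 838γ^2 + 175561 - 175480 = 0, i.e. γ^4 - 838γ^2 + 81 = 0. So γ is a root of x^4 - 838x^2 + 81. This polynomial is irreducible over Q: it has no rational root (each ±√214 ± √205 is irrational), and any factorization into two quadratics over Q would force √(43870) ∈ Q (pairing opposite roots) or √214, √205 ∈ Q (other pairings), all impossible. Hence [Q(γ):Q] = 4 = [Q(√214, √205):Q], so Q(γ) = Q(√214, √205).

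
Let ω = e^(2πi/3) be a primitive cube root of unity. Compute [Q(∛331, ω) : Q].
[Q(∛331, ω) : Q] = 6

[Q(∛331):Q] = 3 (min poly x^3 - 331, irreducible since 331 is not a perfect cube). [Q(ω):Q] = 2 (min poly x^2 + x + 1). Since Q(∛331) ⊂ R and ω ∉ R, we have ω ∉ Q(∛331), so x^2 + x + 1 remains irreducible over Q(∛331) and [Q(∛331, ω) : Q(∛331)] = 2. By the tower law, [Q(∛331, ω) : Q] = 3 · 2 = 6. (In fact Q(∛331, ω) is the splitting field of x^3 - 331 over Q.)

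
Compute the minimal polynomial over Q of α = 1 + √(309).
m_α(x) = x^2 - 2x - 308

From α - 1 = √(309), squaring gives (α - 1)^2 = 309, i.e. α^2 - 2α + 1 = 309, so α^2 - 2α - 308 = 0. The discriminant of x^2 - 2x - 308 is (-2)^2 - 4·(-308) = 4 + 1232 = 1236, and 4·(309) is not a perfect square in Q since 309 is squarefree and ≠ 1. Hence x^2 - 2x - 308 is irreducible over Q and is the minimal polynomial of α.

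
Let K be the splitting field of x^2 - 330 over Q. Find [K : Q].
[K : Q] = 2

f(x) = x^2 - 330 factors as (x - √330)(x + √330). The splitting field is K = Q(√330). Since 330 is squarefree and > 1, it is not a perfect square, so x^2 - 330 is irreducible over Q and [Q(√330) : Q] = 2. Hence [K : Q] = 2.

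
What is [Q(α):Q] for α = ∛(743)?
[Q(α):Q] = 3

The minimal polynomial of α is x^3 - 743, irreducible over Q since 743 is not a perfect cube (so x^3 - 743 has no rational root). Hence [Q(α):Q] = deg(m_α) = 3.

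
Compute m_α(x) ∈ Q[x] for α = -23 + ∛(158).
m_α(x) = x^3 + 69x^2 + 1587x + 12009

Set β = α + 23 = ∛(158), so β^3 = 158. Then (α + 23)^3 - 158 = 0, i.e. α is a root of g(x) = (x + 23)^3 - 158 = x^3 + 69x^2 + 1587x + 12009. Since g(x) = h(x + 23) where h(x) = x^3 - 158, and h is irreducible over Q (because 158 is not a perfect cube, so h has no rational root, and a monic cubic with no rational root is irreducible), g is also irreducible (irreducibility is preserved under the substitution x → x + 23). Hence m_α(x) = x^3 + 69x^2 + 1587x + 12009.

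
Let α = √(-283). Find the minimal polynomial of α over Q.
m_α(x) = x^2 + 283

α satisfies α^2 + 283 = 0, so x^2 + 283 annihilates α. Since d = -283 is squarefree and ≠ 1, it is not a perfect square in Q, so x^2 + 283 has no rational root and is therefore irreducible over Q (a degree-2 polynomial over a field is irreducible iff it has no root). Hence m_α(x) = x^2 + 283.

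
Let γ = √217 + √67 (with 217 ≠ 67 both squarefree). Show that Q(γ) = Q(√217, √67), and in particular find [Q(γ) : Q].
[Q(γ) : Q] = 4 (equivalently, Q(γ) = Q(√217, √67))

Obviously Q(γ) ⊆ Q(√217, √67), and [Q(√217, √67):Q] = 4 (since 217, 67 are distinct squarefree integers > 1 with 14539 not a perfect square). To show equality we compute the minimal polynomial of γ. From γ = √217 + √67: γ^2 = 217 + 2√(14539) + 67 = 284 + 2√(14539), so γ^2 - 284 = 2√(14539); squaring, (γ^2 - 284)^2 = 4·14539, i.e. γ^4 - 568γ^2 + 80656 - 58156 = 0, i.e. γ^4 - 568γ^2 + 22500 = 0. So γ is a root of x^4 - 568x^2 + 22500. This polynomial is irreducible over Q: it has no rational root (each ±√217 ± √67 is irrational), and any factorization into two quadratics over Q would force √(14539) ∈ Q (pairing opposite roots) or √217, √67 ∈ Q (other pairings), all impossible. Hence [Q(γ):Q] = 4 = [Q(√217, √67):Q], so Q(γ) = Q(√217, √67).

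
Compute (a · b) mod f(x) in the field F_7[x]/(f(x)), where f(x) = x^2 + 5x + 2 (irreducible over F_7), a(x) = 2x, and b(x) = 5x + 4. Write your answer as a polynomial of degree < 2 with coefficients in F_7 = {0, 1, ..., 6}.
a · b ≡ 1 (mod f(x))

Multiply in F_7[x]: a(x)·b(x) = (2x)·(5x + 4) = 3x^2 + x. This has degree ≥ 2, so divide by f(x) over F_7: 3x^2 + x = (3)·(x^2 + 5x + 2) + (1). Hence a·b ≡ 1 (mod f). (F_7[x]/(f) is a field with 7^2 = 49 elements since f is irreducible of degree 2.)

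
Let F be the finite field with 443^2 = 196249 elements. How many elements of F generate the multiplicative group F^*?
There are φ(196248) = 55296 primitive elements

F_q^* is cyclic of order q - 1 = 196248. A cyclic group of order m has exactly φ(m) generators. Here m = 196248 = 2^3 · 3 · 13 · 17 · 37, so the number of primitive elements is φ(196248) = 55296.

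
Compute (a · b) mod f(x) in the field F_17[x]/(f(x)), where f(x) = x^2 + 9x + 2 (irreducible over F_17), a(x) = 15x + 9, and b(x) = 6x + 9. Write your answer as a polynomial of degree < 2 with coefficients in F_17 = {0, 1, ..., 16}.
a · b ≡ 8x + 3 (mod f(x))

Multiply in F_17[x]: a(x)·b(x) = (15x + 9)·(6x + 9) = 5x^2 + 2x + 13. This has degree ≥ 2, so divide by f(x) over F_17: 5x^2 + 2x + 13 = (5)·(x^2 + 9x + 2) + (8x + 3). Hence a·b ≡ 8x + 3 (mod f). (F_17[x]/(f) is a field with 17^2 = 289 elements since f is irreducible of degree 2.)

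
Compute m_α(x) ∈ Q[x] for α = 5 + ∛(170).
m_α(x) = x^3 - 15x^2 + 75x - 295

Set β = α - 5 = ∛(170), so β^3 = 170. Then (α - 5)^3 - 170 = 0, i.e. α is a root of g(x) = (x - 5)^3 - 170 = x^3 - 15x^2 + 75x - 295. Since g(x) = h(x - 5) where h(x) = x^3 - 170, and h is irreducible over Q (because 170 is not a perfect cube, so h has no rational root, and a monic cubic with no rational root is irreducible), g is also irreducible (irreducibility is preserved under the substitution x → x - 5). Hence m_α(x) = x^3 - 15x^2 + 75x - 295.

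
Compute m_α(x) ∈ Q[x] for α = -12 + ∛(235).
m_α(x) = x^3 + 36x^2 + 432x + 1493

Set β = α + 12 = ∛(235), so β^3 = 235. Then (α + 12)^3 - 235 = 0, i.e. α is a root of g(x) = (x + 12)^3 - 235 = x^3 + 36x^2 + 432x + 1493. Since g(x) = h(x + 12) where h(x) = x^3 - 235, and h is irreducible over Q (because 235 is not a perfect cube, so h has no rational root, and a monic cubic with no rational root is irreducible), g is also irreducible (irreducibility is preserved under the substitution x → x + 12). Hence m_α(x) = x^3 + 36x^2 + 432x + 1493.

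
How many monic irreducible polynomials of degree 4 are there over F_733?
There are 72169733058 monic irreducible polynomials of degree 4 over F_733

Each element of F_{733^4} that lies in no proper subfield is a root of exactly one monic irreducible of degree 4 over F_733, and each such polynomial has 4 distinct roots in F_{733^4}. By Möbius inversion the count is N_733(4) = (1/4) Σ_{d|4} μ(4/d) · 733^d = (1/4)(μ(4)·733^1 + μ(2)·733^2 + μ(1)·733^4) = 288678932232/4 = 72169733058.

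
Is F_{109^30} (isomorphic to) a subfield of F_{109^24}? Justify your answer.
No: F_{109^30} is not a subfield of F_{109^24}

F_{p^m} embeds in F_{p^n} iff m | n. Here 30 ∤ 24 (since 24 = 0·30 + 24 with remainder 24 ≠ 0), so F_{109^30} is not a subfield of F_{109^24}. Equivalently: if it were, the tower law would give 30 = [F_{109^30}:F_109] dividing [F_{109^24}:F_109] = 24, contradiction.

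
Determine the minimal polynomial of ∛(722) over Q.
m_α(x) = x^3 - 722

α satisfies α^3 = 722, so x^3 - 722 annihilates α. By the rational root test, a rational root p/q (in lowest terms) of x^3 - 722 would satisfy p^3 = 722 q^3, forcing q = 1 and p^3 = 722; but 722 is not a perfect cube, contradiction. A monic cubic over Q with no rational root is irreducible (any nontrivial factorization would include a linear factor). Hence x^3 - 722 is the minimal polynomial of α, and in particular [Q(α):Q] = 3.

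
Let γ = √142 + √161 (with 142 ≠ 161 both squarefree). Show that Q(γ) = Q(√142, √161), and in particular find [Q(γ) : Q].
[Q(γ) : Q] = 4 (equivalently, Q(γ) = Q(√142, √161))

Obviously Q(γ) ⊆ Q(√142, √161), and [Q(√142, √161):Q] = 4 (since 142, 161 are distinct squarefree integers > 1 with 22862 not a perfect square). To show equality we compute the minimal polynomial of γ. From γ = √142 + √161: γ^2 = 142 + 2√(22862) + 161 = 303 + 2√(22862), so γ^2 - 303 = 2√(22862); squaring, (γ^2 - 303)^2 = 4·22862, i.e. γ^4 - 606γ^2 + 91809 - 91448 = 0, i.e. γ^4 - 606γ^2 + 361 = 0. So γ is a root of x^4 - 606x^2 + 361. This polynomial is irreducible over Q: it has no rational root (each ±√142 ± √161 is irrational), and any factorization into two quadratics over Q would force √(22862) ∈ Q (pairing opposite roots) or √142, √161 ∈ Q (other pairings), all impossible. Hence [Q(γ):Q] = 4 = [Q(√142, √161):Q], so Q(γ) = Q(√142, √161).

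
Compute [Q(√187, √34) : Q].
[Q(√187, √34) : Q] = 4

[Q(√187):Q] = 2 (min poly x^2 - 187, irreducible since 187 is squarefree > 1). For the top step, suppose √34 ∈ Q(√187), say √34 = c + d√187 with c, d ∈ Q. Squaring: 34 = c^2 + 187d^2 + 2cd√187. Since √187 ∉ Q this forces 2cd = 0. If d = 0 then √34 = c ∈ Q, contradicting 34 squarefree > 1. If c = 0 then 34 = 187d^2, so 187·34 = (187d)^2 is a perfect square in Q — but 187·34 = 6358 is not a perfect square (since 187 and 34 are distinct squarefree integers). Contradiction. Hence √34 ∉ Q(√187), so x^2 - 34 stays irreducible over Q(√187) and [Q(√187, √34) : Q(√187)] = 2. By the tower law, [Q(√187, √34) : Q] = 2 · 2 = 4.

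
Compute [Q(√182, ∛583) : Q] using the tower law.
[Q(√182, ∛583) : Q] = 6

Let L = Q(√182, ∛583). Since Q(√182) ⊂ L and [Q(√182):Q] = 2, the tower law gives 2 | [L:Q]. Likewise Q(∛583) ⊂ L with [Q(∛583):Q] = 3 (because 583 is not a perfect cube), so 3 | [L:Q]. As gcd(2,3) = 1, [L:Q] is divisible by 6. Conversely L is generated over Q by √182 and ∛583, so [L:Q] ≤ 2·3 = 6. Therefore [Q(√182, ∛583) : Q] = 6.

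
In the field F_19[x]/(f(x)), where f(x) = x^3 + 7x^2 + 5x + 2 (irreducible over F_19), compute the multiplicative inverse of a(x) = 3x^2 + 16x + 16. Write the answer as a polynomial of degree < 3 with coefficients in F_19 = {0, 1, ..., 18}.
a(x)^(-1) ≡ 5x^2 + 7x + 15 (mod f(x))

Since f is irreducible over F_19, F_19[x]/(f) is a field and a(x) ≠ 0 has an inverse. Apply the extended Euclidean algorithm to f(x) and a(x) in F_19[x]: f(x) = (13x + 9)·a(x) + (14x + 10);  a(x) = (7x + 7)·(14x + 10) + (3). The last nonzero remainder is the constant 3 = gcd(f, a) in F_19. Back-substituting through the division chain expresses 3 = s(x)·a(x) + t(x)·f(x) with s(x) ≡ 15x^2 + 2x + 7 (mod f), so (15x^2 + 2x + 7)·a(x) ≡ 3 (mod f). Multiplying by 3^(-1) ≡ 13 in F_19 gives a(x)^(-1) ≡ 13·(15x^2 + 2x + 7) ≡ 5x^2 + 7x + 15 (mod f). Check: (3x^2 + 16x + 16)·(5x^2 + 7x + 15) = 15x^4 + 6x^3 + 9x^2 + 10x + 12 ≡ 1 (mod x^3 + 7x^2 + 5x + 2).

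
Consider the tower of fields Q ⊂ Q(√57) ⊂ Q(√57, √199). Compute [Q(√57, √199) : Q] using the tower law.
[Q(√57, √199) : Q] = 4

[Q(√57):Q] = 2 (min poly x^2 - 57, irreducible since 57 is squarefree > 1). For the top step, suppose √199 ∈ Q(√57), say √199 = c + d√57 with c, d ∈ Q. Squaring: 199 = c^2 + 57d^2 + 2cd√57. Since √57 ∉ Q this forces 2cd = 0. If d = 0 then √199 = c ∈ Q, contradicting 199 squarefree > 1. If c = 0 then 199 = 57d^2, so 57·199 = (57d)^2 is a perfect square in Q — but 57·199 = 11343 is not a perfect square (since 57 and 199 are distinct squarefree integers). Contradiction. Hence √199 ∉ Q(√57), so x^2 - 199 stays irreducible over Q(√57) and [Q(√57, √199) : Q(√57)] = 2. By the tower law, [Q(√57, √199) : Q] = 2 · 2 = 4.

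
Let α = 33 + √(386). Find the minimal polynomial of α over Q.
m_α(x) = x^2 - 66x + 703

From α - 33 = √(386), squaring gives (α - 33)^2 = 386, i.e. α^2 - 66α + 1089 = 386, so α^2 - 66α + 703 = 0. The discriminant of x^2 - 66x + 703 is (-66)^2 - 4·(703) = 4356 - 2812 = 1544, and 4·(386) is not a perfect square in Q since 386 is squarefree and ≠ 1. Hence x^2 - 66x + 703 is irreducible over Q and is the minimal polynomial of α.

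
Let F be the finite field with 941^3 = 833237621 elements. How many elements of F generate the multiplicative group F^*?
There are φ(833237620) = 325503360 primitive elements

F_q^* is cyclic of order q - 1 = 833237620. A cyclic group of order m has exactly φ(m) generators. Here m = 833237620 = 2^2 · 5 · 47 · 811 · 1093, so the number of primitive elements is φ(833237620) = 325503360.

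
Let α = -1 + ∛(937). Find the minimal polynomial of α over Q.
m_α(x) = x^3 + 3x^2 + 3x - 936

Set β = α + 1 = ∛(937), so β^3 = 937. Then (α + 1)^3 - 937 = 0, i.e. α is a root of g(x) = (x + 1)^3 - 937 = x^3 + 3x^2 + 3x - 936. Since g(x) = h(x + 1) where h(x) = x^3 - 937, and h is irreducible over Q (because 937 is not a perfect cube, so h has no rational root, and a monic cubic with no rational root is irreducible), g is also irreducible (irreducibility is preserved under the substitution x → x + 1). Hence m_α(x) = x^3 + 3x^2 + 3x - 936.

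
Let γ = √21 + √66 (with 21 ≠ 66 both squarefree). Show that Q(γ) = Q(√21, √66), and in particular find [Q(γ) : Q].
[Q(γ) : Q] = 4 (equivalently, Q(γ) = Q(√21, √66))

Obviously Q(γ) ⊆ Q(√21, √66), and [Q(√21, √66):Q] = 4 (since 21, 66 are distinct squarefree integers > 1 with 1386 not a perfect square). To show equality we compute the minimal polynomial of γ. From γ = √21 + √66: γ^2 = 21 + 2√(1386) + 66 = 87 + 2√(1386), so γ^2 - 87 = 2√(1386); squaring, (γ^2 - 87)^2 = 4·1386, i.e. γ^4 - 174γ^2 + 7569 - 5544 = 0, i.e. γ^4 - 174γ^2 + 2025 = 0. So γ is a root of x^4 - 174x^2 + 2025. This polynomial is irreducible over Q: it has no rational root (each ±√21 ± √66 is irrational), and any factorization into two quadratics over Q would force √(1386) ∈ Q (pairing opposite roots) or √21, √66 ∈ Q (other pairings), all impossible. Hence [Q(γ):Q] = 4 = [Q(√21, √66):Q], so Q(γ) = Q(√21, √66).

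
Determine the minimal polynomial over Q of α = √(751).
m_α(x) = x^2 - 751

α satisfies α^2 - 751 = 0, so x^2 - 751 annihilates α. Since d = 751 is squarefree and ≠ 1, it is not a perfect square in Q, so x^2 - 751 has no rational root and is therefore irreducible over Q (a degree-2 polynomial over a field is irreducible iff it has no root). Hence m_α(x) = x^2 - 751.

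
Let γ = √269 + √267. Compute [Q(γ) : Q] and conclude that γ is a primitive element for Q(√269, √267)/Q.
[Q(γ) : Q] = 4 (equivalently, Q(γ) = Q(√269, √267))

Obviously Q(γ) ⊆ Q(√269, √267), and [Q(√269, √267):Q] = 4 (since 269, 267 are distinct squarefree integers > 1 with 71823 not a perfect square). To show equality we compute the minimal polynomial of γ. From γ = √269 + √267: γ^2 = 269 + 2√(71823) + 267 = 536 + 2√(71823), so γ^2 - 536 = 2√(71823); squaring, (γ^2 - 536)^2 = 4·71823, i.e. γ^4 - 1072γ^2 + 287296 - 287292 = 0, i.e. γ^4 - 1072γ^2 + 4 = 0. So γ is a root of x^4 - 1072x^2 + 4. This polynomial is irreducible over Q: it has no rational root (each ±√269 ± √267 is irrational), and any factorization into two quadratics over Q would force √(71823) ∈ Q (pairing opposite roots) or √269, √267 ∈ Q (other pairings), all impossible. Hence [Q(γ):Q] = 4 = [Q(√269, √267):Q], so Q(γ) = Q(√269, √267).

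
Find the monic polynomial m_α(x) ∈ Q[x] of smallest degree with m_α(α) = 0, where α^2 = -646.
m_α(x) = x^2 + 646

α satisfies α^2 + 646 = 0, so x^2 + 646 annihilates α. Since d = -646 is squarefree and ≠ 1, it is not a perfect square in Q, so x^2 + 646 has no rational root and is therefore irreducible over Q (a degree-2 polynomial over a field is irreducible iff it has no root). Hence m_α(x) = x^2 + 646.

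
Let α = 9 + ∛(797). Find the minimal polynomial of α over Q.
m_α(x) = x^3 - 27x^2 + 243x - 1526

Set β = α - 9 = ∛(797), so β^3 = 797. Then (α - 9)^3 - 797 = 0, i.e. α is a root of g(x) = (x - 9)^3 - 797 = x^3 - 27x^2 + 243x - 1526. Since g(x) = h(x - 9) where h(x) = x^3 - 797, and h is irreducible over Q (because 797 is not a perfect cube, so h has no rational root, and a monic cubic with no rational root is irreducible), g is also irreducible (irreducibility is preserved under the substitution x → x - 9). Hence m_α(x) = x^3 - 27x^2 + 243x - 1526.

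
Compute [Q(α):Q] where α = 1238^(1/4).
[Q(α):Q] = 4

α is a root of x^4 - 1238. By Eisenstein's criterion at the prime p = 2 (which divides the constant term 1238 but p^2 = 4 does not, since 1238 is squarefree), x^4 - 1238 is irreducible over Q. Hence [Q(α):Q] = 4.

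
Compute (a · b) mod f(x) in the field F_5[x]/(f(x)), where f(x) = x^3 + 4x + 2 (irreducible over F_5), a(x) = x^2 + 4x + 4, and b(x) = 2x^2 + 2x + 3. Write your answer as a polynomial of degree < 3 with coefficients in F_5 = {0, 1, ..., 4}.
a · b ≡ x^2 + x + 2 (mod f(x))

Multiply in F_5[x]: a(x)·b(x) = (x^2 + 4x + 4)·(2x^2 + 2x + 3) = 2x^4 + 4x^2 + 2. This has degree ≥ 3, so divide by f(x) over F_5: 2x^4 + 4x^2 + 2 = (2x)·(x^3 + 4x + 2) + (x^2 + x + 2). Hence a·b ≡ x^2 + x + 2 (mod f). (F_5[x]/(f) is a field with 5^3 = 125 elements since f is irreducible of degree 3.)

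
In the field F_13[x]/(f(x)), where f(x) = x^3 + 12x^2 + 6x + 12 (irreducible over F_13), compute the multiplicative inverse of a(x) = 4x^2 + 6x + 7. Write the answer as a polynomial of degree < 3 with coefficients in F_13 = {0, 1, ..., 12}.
a(x)^(-1) ≡ 11x^2 + 3 (mod f(x))

Since f is irreducible over F_13, F_13[x]/(f) is a field and a(x) ≠ 0 has an inverse. Apply the extended Euclidean algorithm to f(x) and a(x) in F_13[x]: f(x) = (10x + 1)·a(x) + (8x + 5);  a(x) = (7x + 11)·(8x + 5) + (4). The last nonzero remainder is the constant 4 = gcd(f, a) in F_13. Back-substituting through the division chain expresses 4 = s(x)·a(x) + t(x)·f(x) with s(x) ≡ 5x^2 + 12 (mod f), so (5x^2 + 12)·a(x) ≡ 4 (mod f). Multiplying by 4^(-1) ≡ 10 in F_13 gives a(x)^(-1) ≡ 10·(5x^2 + 12) ≡ 11x^2 + 3 (mod f). Check: (4x^2 + 6x + 7)·(11x^2 + 3) = 5x^4 + x^3 + 11x^2 + 5x + 8 ≡ 1 (mod x^3 + 12x^2 + 6x + 12).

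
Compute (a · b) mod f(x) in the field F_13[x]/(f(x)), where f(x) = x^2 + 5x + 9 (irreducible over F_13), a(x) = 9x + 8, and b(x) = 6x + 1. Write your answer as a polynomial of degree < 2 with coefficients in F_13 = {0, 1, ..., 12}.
a · b ≡ 8x + 3 (mod f(x))

Multiply in F_13[x]: a(x)·b(x) = (9x + 8)·(6x + 1) = 2x^2 + 5x + 8. This has degree ≥ 2, so divide by f(x) over F_13: 2x^2 + 5x + 8 = (2)·(x^2 + 5x + 9) + (8x + 3). Hence a·b ≡ 8x + 3 (mod f). (F_13[x]/(f) is a field with 13^2 = 169 elements since f is irreducible of degree 2.)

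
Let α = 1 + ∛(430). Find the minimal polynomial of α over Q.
m_α(x) = x^3 - 3x^2 + 3x - 431

Set β = α - 1 = ∛(430), so β^3 = 430. Then (α - 1)^3 - 430 = 0, i.e. α is a root of g(x) = (x - 1)^3 - 430 = x^3 - 3x^2 + 3x - 431. Since g(x) = h(x - 1) where h(x) = x^3 - 430, and h is irreducible over Q (because 430 is not a perfect cube, so h has no rational root, and a monic cubic with no rational root is irreducible), g is also irreducible (irreducibility is preserved under the substitution x → x - 1). Hence m_α(x) = x^3 - 3x^2 + 3x - 431.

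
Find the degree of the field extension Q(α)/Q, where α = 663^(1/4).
[Q(α):Q] = 4

α is a root of x^4 - 663. By Eisenstein's criterion at the prime p = 3 (which divides the constant term 663 but p^2 = 9 does not, since 663 is squarefree), x^4 - 663 is irreducible over Q. Hence [Q(α):Q] = 4.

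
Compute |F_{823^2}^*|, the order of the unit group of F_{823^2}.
|F_{823^2}^*| = 677328

F_{823^2} has 823^2 = 677329 elements; its multiplicative group consists of all nonzero elements, so |F_{823^2}^*| = 677329 - 1 = 677328. (It is cyclic since any finite subgroup of the multiplicative group of a field is cyclic.)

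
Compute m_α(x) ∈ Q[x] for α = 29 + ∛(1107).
m_α(x) = x^3 - 87x^2 + 2523x - 25496

Set β = α - 29 = ∛(1107), so β^3 = 1107. Then (α - 29)^3 - 1107 = 0, i.e. α is a root of g(x) = (x - 29)^3 - 1107 = x^3 - 87x^2 + 2523x - 25496. Since g(x) = h(x - 29) where h(x) = x^3 - 1107, and h is irreducible over Q (because 1107 is not a perfect cube, so h has no rational root, and a monic cubic with no rational root is irreducible), g is also irreducible (irreducibility is preserved under the substitution x → x - 29). Hence m_α(x) = x^3 - 87x^2 + 2523x - 25496.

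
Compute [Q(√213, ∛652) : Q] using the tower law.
[Q(√213, ∛652) : Q] = 6

Let L = Q(√213, ∛652). Since Q(√213) ⊂ L and [Q(√213):Q] = 2, the tower law gives 2 | [L:Q]. Likewise Q(∛652) ⊂ L with [Q(∛652):Q] = 3 (because 652 is not a perfect cube), so 3 | [L:Q]. As gcd(2,3) = 1, [L:Q] is divisible by 6. Conversely L is generated over Q by √213 and ∛652, so [L:Q] ≤ 2·3 = 6. Therefore [Q(√213, ∛652) : Q] = 6.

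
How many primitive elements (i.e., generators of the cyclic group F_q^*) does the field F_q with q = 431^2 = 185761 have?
There are φ(185760) = 48384 primitive elements

F_q^* is cyclic of order q - 1 = 185760. A cyclic group of order m has exactly φ(m) generators. Here m = 185760 = 2^5 · 3^3 · 5 · 43, so the number of primitive elements is φ(185760) = 48384.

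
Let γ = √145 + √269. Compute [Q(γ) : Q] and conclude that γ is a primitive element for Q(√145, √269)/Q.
[Q(γ) : Q] = 4 (equivalently, Q(γ) = Q(√145, √269))

Obviously Q(γ) ⊆ Q(√145, √269), and [Q(√145, √269):Q] = 4 (since 145, 269 are distinct squarefree integers > 1 with 39005 not a perfect square). To show equality we compute the minimal polynomial of γ. From γ = √145 + √269: γ^2 = 145 + 2√(39005) + 269 = 414 + 2√(39005), so γ^2 - 414 = 2√(39005); squaring, (γ^2 - 414)^2 = 4·39005, i.e. γ^4 - 828γ^2 + 171396 - 156020 = 0, i.e. γ^4 - 828γ^2 + 15376 = 0. So γ is a root of x^4 - 828x^2 + 15376. This polynomial is irreducible over Q: it has no rational root (each ±√145 ± √269 is irrational), and any factorization into two quadratics over Q would force √(39005) ∈ Q (pairing opposite roots) or √145, √269 ∈ Q (other pairings), all impossible. Hence [Q(γ):Q] = 4 = [Q(√145, √269):Q], so Q(γ) = Q(√145, √269).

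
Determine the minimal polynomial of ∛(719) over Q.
m_α(x) = x^3 - 719

α satisfies α^3 = 719, so x^3 - 719 annihilates α. By the rational root test, a rational root p/q (in lowest terms) of x^3 - 719 would satisfy p^3 = 719 q^3, forcing q = 1 and p^3 = 719; but 719 is not a perfect cube, contradiction. A monic cubic over Q with no rational root is irreducible (any nontrivial factorization would include a linear factor). Hence x^3 - 719 is the minimal polynomial of α, and in particular [Q(α):Q] = 3.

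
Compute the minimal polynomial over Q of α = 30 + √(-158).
m_α(x) = x^2 - 60x + 1058

From α - 30 = √(-158), squaring gives (α - 30)^2 = -158, i.e. α^2 - 60α + 900 = -158, so α^2 - 60α + 1058 = 0. The discriminant of x^2 - 60x + 1058 is (-60)^2 - 4·(1058) = 3600 - 4232 = -632, and 4·(-158) is not a perfect square in Q since -158 is squarefree and ≠ 1. Hence x^2 - 60x + 1058 is irreducible over Q and is the minimal polynomial of α.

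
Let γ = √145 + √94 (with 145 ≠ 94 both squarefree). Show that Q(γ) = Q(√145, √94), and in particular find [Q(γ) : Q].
[Q(γ) : Q] = 4 (equivalently, Q(γ) = Q(√145, √94))

Obviously Q(γ) ⊆ Q(√145, √94), and [Q(√145, √94):Q] = 4 (since 145, 94 are distinct squarefree integers > 1 with 13630 not a perfect square). To show equality we compute the minimal polynomial of γ. From γ = √145 + √94: γ^2 = 145 + 2√(13630) + 94 = 239 + 2√(13630), so γ^2 - 239 = 2√(13630); squaring, (γ^2 - 239)^2 = 4·13630, i.e. γ^4 - 478γ^2 + 57121 - 54520 = 0, i.e. γ^4 - 478γ^2 + 2601 = 0. So γ is a root of x^4 - 478x^2 + 2601. This polynomial is irreducible over Q: it has no rational root (each ±√145 ± √94 is irrational), and any factorization into two quadratics over Q would force √(13630) ∈ Q (pairing opposite roots) or √145, √94 ∈ Q (other pairings), all impossible. Hence [Q(γ):Q] = 4 = [Q(√145, √94):Q], so Q(γ) = Q(√145, √94).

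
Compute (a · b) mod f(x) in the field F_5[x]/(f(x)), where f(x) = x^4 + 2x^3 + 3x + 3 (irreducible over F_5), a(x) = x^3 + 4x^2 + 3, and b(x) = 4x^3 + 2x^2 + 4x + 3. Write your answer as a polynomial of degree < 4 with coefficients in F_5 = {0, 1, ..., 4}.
a · b ≡ x^2 + x + 3 (mod f(x))

Multiply in F_5[x]: a(x)·b(x) = (x^3 + 4x^2 + 3)·(4x^3 + 2x^2 + 4x + 3) = 4x^6 + 3x^5 + 2x^4 + x^3 + 3x^2 + 2x + 4. This has degree ≥ 4, so divide by f(x) over F_5: 4x^6 + 3x^5 + 2x^4 + x^3 + 3x^2 + 2x + 4 = (4x^2 + 2)·(x^4 + 2x^3 + 3x + 3) + (x^2 + x + 3). Hence a·b ≡ x^2 + x + 3 (mod f). (F_5[x]/(f) is a field with 5^4 = 625 elements since f is irreducible of degree 4.)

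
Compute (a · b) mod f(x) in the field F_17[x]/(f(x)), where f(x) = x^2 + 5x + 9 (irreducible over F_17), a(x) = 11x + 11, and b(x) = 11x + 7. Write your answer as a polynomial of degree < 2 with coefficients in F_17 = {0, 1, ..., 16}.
a · b ≡ x + 8 (mod f(x))

Multiply in F_17[x]: a(x)·b(x) = (11x + 11)·(11x + 7) = 2x^2 + 11x + 9. This has degree ≥ 2, so divide by f(x) over F_17: 2x^2 + 11x + 9 = (2)·(x^2 + 5x + 9) + (x + 8). Hence a·b ≡ x + 8 (mod f). (F_17[x]/(f) is a field with 17^2 = 289 elements since f is irreducible of degree 2.)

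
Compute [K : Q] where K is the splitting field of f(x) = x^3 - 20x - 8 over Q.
[K : Q] = 6

By the rational root test, any rational root of the monic integer polynomial f(x) = x^3 - 20x - 8 must be an integer dividing the constant term -8, i.e. one of ±{1, 2, 4, 8}. Evaluating: f(1) = -27, f(-1) = 11, f(2) = -40, f(-2) = 24, f(4) = -24, f(-4) = 8, f(8) = 344, f(-8) = -360; none is 0, so f has no rational root and is therefore irreducible over Q (a cubic with no linear factor over a field is irreducible). For an irreducible cubic, the Galois group is A_3 or S_3 according as the discriminant disc(f) = -4a^3 - 27b^2 = -4·(-20)^3 - 27·(-8)^2 = 30272 is or is not a square in Q. Here disc(f) = 30272 is not a perfect square in Q, so the Galois group of f over Q is not contained in A_3 and must be all of S_3. The splitting field has degree |S_3| = 6 over Q, so [K : Q] = 6.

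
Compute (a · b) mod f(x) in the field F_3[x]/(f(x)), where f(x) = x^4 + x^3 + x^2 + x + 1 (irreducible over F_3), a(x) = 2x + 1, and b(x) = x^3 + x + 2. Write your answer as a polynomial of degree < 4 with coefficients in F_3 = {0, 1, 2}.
a · b ≡ 2x^3 (mod f(x))

Multiply in F_3[x]: a(x)·b(x) = (2x + 1)·(x^3 + x + 2) = 2x^4 + x^3 + 2x^2 + 2x + 2. This has degree ≥ 4, so divide by f(x) over F_3: 2x^4 + x^3 + 2x^2 + 2x + 2 = (2)·(x^4 + x^3 + x^2 + x + 1) + (2x^3). Hence a·b ≡ 2x^3 (mod f). (F_3[x]/(f) is a field with 3^4 = 81 elements since f is irreducible of degree 4.)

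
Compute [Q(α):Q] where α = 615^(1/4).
[Q(α):Q] = 4

α is a root of x^4 - 615. By Eisenstein's criterion at the prime p = 3 (which divides the constant term 615 but p^2 = 9 does not, since 615 is squarefree), x^4 - 615 is irreducible over Q. Hence [Q(α):Q] = 4.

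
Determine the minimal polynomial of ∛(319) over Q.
m_α(x) = x^3 - 319

α satisfies α^3 = 319, so x^3 - 319 annihilates α. By the rational root test, a rational root p/q (in lowest terms) of x^3 - 319 would satisfy p^3 = 319 q^3, forcing q = 1 and p^3 = 319; but 319 is not a perfect cube, contradiction. A monic cubic over Q with no rational root is irreducible (any nontrivial factorization would include a linear factor). Hence x^3 - 319 is the minimal polynomial of α, and in particular [Q(α):Q] = 3.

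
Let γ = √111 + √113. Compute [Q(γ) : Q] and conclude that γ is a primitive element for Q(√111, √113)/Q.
[Q(γ) : Q] = 4 (equivalently, Q(γ) = Q(√111, √113))

Obviously Q(γ) ⊆ Q(√111, √113), and [Q(√111, √113):Q] = 4 (since 111, 113 are distinct squarefree integers > 1 with 12543 not a perfect square). To show equality we compute the minimal polynomial of γ. From γ = √111 + √113: γ^2 = 111 + 2√(12543) + 113 = 224 + 2√(12543), so γ^2 - 224 = 2√(12543); squaring, (γ^2 - 224)^2 = 4·12543, i.e. γ^4 - 448γ^2 + 50176 - 50172 = 0, i.e. γ^4 - 448γ^2 + 4 = 0. So γ is a root of x^4 - 448x^2 + 4. This polynomial is irreducible over Q: it has no rational root (each ±√111 ± √113 is irrational), and any factorization into two quadratics over Q would force √(12543) ∈ Q (pairing opposite roots) or √111, √113 ∈ Q (other pairings), all impossible. Hence [Q(γ):Q] = 4 = [Q(√111, √113):Q], so Q(γ) = Q(√111, √113).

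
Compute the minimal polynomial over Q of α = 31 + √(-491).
m_α(x) = x^2 - 62x + 1452

From α - 31 = √(-491), squaring gives (α - 31)^2 = -491, i.e. α^2 - 62α + 961 = -491, so α^2 - 62α + 1452 = 0. The discriminant of x^2 - 62x + 1452 is (-62)^2 - 4·(1452) = 3844 - 5808 = -1964, and 4·(-491) is not a perfect square in Q since -491 is squarefree and ≠ 1. Hence x^2 - 62x + 1452 is irreducible over Q and is the minimal polynomial of α.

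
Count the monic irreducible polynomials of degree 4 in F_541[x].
There are 21415468770 monic irreducible polynomials of degree 4 over F_541

Each element of F_{541^4} that lies in no proper subfield is a root of exactly one monic irreducible of degree 4 over F_541, and each such polynomial has 4 distinct roots in F_{541^4}. By Möbius inversion the count is N_541(4) = (1/4) Σ_{d|4} μ(4/d) · 541^d = (1/4)(μ(4)·541^1 + μ(2)·541^2 + μ(1)·541^4) = 85661875080/4 = 21415468770.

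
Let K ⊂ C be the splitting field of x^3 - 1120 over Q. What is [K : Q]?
[K : Q] = 6

The roots of x^3 - 1120 are ∛1120, ω∛1120, ω^2∛1120 where ω = e^(2πi/3) is a primitive cube root of unity, so K = Q(∛1120, ω). Now [Q(∛1120):Q] = 3 (since 1120 is not a perfect cube, x^3 - 1120 is irreducible) and [Q(ω):Q] = 2. Both 2 and 3 divide [K:Q], and [K:Q] ≤ 3·2 = 6, so [K:Q] = 6. (Equivalently: Q(∛1120) ⊂ R but ω ∉ R, so [K : Q(∛1120)] = 2.)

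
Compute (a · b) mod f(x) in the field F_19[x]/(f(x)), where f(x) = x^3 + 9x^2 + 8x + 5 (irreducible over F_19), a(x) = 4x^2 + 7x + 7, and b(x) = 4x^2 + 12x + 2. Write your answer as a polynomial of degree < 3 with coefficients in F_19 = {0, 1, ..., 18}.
a · b ≡ 15x^2 + 11x + 12 (mod f(x))

Multiply in F_19[x]: a(x)·b(x) = (4x^2 + 7x + 7)·(4x^2 + 12x + 2) = 16x^4 + 6x^2 + 3x + 14. This has degree ≥ 3, so divide by f(x) over F_19: 16x^4 + 6x^2 + 3x + 14 = (16x + 8)·(x^3 + 9x^2 + 8x + 5) + (15x^2 + 11x + 12). Hence a·b ≡ 15x^2 + 11x + 12 (mod f). (F_19[x]/(f) is a field with 19^3 = 6859 elements since f is irreducible of degree 3.)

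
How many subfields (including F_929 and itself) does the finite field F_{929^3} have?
F_{929^3} has 2 subfields

The subfields of F_{p^n} are exactly the fields F_{p^d} for d | n (each is the fixed field of the unique index-d subgroup of Gal(F_{p^n}/F_p) ≅ Z/nZ). The divisors of n = 3 are {1, 3}, giving 2 subfields: F_{929^1}, F_{929^3}.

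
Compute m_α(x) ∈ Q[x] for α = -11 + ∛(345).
m_α(x) = x^3 + 33x^2 + 363x + 986

Set β = α + 11 = ∛(345), so β^3 = 345. Then (α + 11)^3 - 345 = 0, i.e. α is a root of g(x) = (x + 11)^3 - 345 = x^3 + 33x^2 + 363x + 986. Since g(x) = h(x + 11) where h(x) = x^3 - 345, and h is irreducible over Q (because 345 is not a perfect cube, so h has no rational root, and a monic cubic with no rational root is irreducible), g is also irreducible (irreducibility is preserved under the substitution x → x + 11). Hence m_α(x) = x^3 + 33x^2 + 363x + 986.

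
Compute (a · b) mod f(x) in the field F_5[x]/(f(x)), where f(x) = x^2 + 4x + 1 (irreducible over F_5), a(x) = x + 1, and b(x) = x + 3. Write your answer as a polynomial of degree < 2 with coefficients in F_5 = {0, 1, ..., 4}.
a · b ≡ 2 (mod f(x))

Multiply in F_5[x]: a(x)·b(x) = (x + 1)·(x + 3) = x^2 + 4x + 3. This has degree ≥ 2, so divide by f(x) over F_5: x^2 + 4x + 3 = (1)·(x^2 + 4x + 1) + (2). Hence a·b ≡ 2 (mod f). (F_5[x]/(f) is a field with 5^2 = 25 elements since f is irreducible of degree 2.)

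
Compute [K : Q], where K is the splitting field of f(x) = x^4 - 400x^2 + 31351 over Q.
[K : Q] = 4

Solving the quadratic in x^2: x^2 = (400 ± √(400^2 - 4·31351))/2 = (400 ± √34596)/2 = (400 ± 186)/2, giving x^2 = 107 or x^2 = 293. So f(x) = (x^2 - 107)(x^2 - 293) and the roots of f are ±√107, ±√293. Hence the splitting field is K = Q(√107, √293). Since 107 and 293 are distinct squarefree integers > 1, their product 31351 is not a perfect square, so √293 ∉ Q(√107). By the tower law [K:Q] = [Q(√107,√293):Q(√107)] · [Q(√107):Q] = 2 · 2 = 4.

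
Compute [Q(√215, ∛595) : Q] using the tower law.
[Q(√215, ∛595) : Q] = 6

Let L = Q(√215, ∛595). Since Q(√215) ⊂ L and [Q(√215):Q] = 2, the tower law gives 2 | [L:Q]. Likewise Q(∛595) ⊂ L with [Q(∛595):Q] = 3 (because 595 is not a perfect cube), so 3 | [L:Q]. As gcd(2,3) = 1, [L:Q] is divisible by 6. Conversely L is generated over Q by √215 and ∛595, so [L:Q] ≤ 2·3 = 6. Therefore [Q(√215, ∛595) : Q] = 6.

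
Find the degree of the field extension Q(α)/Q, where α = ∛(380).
[Q(α):Q] = 3

The minimal polynomial of α is x^3 - 380, irreducible over Q since 380 is not a perfect cube (so x^3 - 380 has no rational root). Hence [Q(α):Q] = deg(m_α) = 3.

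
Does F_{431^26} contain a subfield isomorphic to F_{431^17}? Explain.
No: F_{431^17} is not a subfield of F_{431^26}

F_{p^m} embeds in F_{p^n} iff m | n. Here 17 ∤ 26 (since 26 = 1·17 + 9 with remainder 9 ≠ 0), so F_{431^17} is not a subfield of F_{431^26}. Equivalently: if it were, the tower law would give 17 = [F_{431^17}:F_431] dividing [F_{431^26}:F_431] = 26, contradiction.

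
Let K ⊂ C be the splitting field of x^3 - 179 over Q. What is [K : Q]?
[K : Q] = 6

The roots of x^3 - 179 are ∛179, ω∛179, ω^2∛179 where ω = e^(2πi/3) is a primitive cube root of unity, so K = Q(∛179, ω). Now [Q(∛179):Q] = 3 (since 179 is not a perfect cube, x^3 - 179 is irreducible) and [Q(ω):Q] = 2. Both 2 and 3 divide [K:Q], and [K:Q] ≤ 3·2 = 6, so [K:Q] = 6. (Equivalently: Q(∛179) ⊂ R but ω ∉ R, so [K : Q(∛179)] = 2.)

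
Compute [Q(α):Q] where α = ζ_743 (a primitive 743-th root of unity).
[Q(α):Q] = 742

The minimal polynomial of ζ_743 over Q is the 743-th cyclotomic polynomial Φ_743(x), which is irreducible over Q and has degree φ(743) = 742. Hence [Q(α):Q] = φ(743) = 742.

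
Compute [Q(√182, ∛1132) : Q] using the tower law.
[Q(√182, ∛1132) : Q] = 6

Let L = Q(√182, ∛1132). Since Q(√182) ⊂ L and [Q(√182):Q] = 2, the tower law gives 2 | [L:Q]. Likewise Q(∛1132) ⊂ L with [Q(∛1132):Q] = 3 (because 1132 is not a perfect cube), so 3 | [L:Q]. As gcd(2,3) = 1, [L:Q] is divisible by 6. Conversely L is generated over Q by √182 and ∛1132, so [L:Q] ≤ 2·3 = 6. Therefore [Q(√182, ∛1132) : Q] = 6.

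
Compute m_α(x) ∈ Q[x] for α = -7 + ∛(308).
m_α(x) = x^3 + 21x^2 + 147x + 35

Set β = α + 7 = ∛(308), so β^3 = 308. Then (α + 7)^3 - 308 = 0, i.e. α is a root of g(x) = (x + 7)^3 - 308 = x^3 + 21x^2 + 147x + 35. Since g(x) = h(x + 7) where h(x) = x^3 - 308, and h is irreducible over Q (because 308 is not a perfect cube, so h has no rational root, and a monic cubic with no rational root is irreducible), g is also irreducible (irreducibility is preserved under the substitution x → x + 7). Hence m_α(x) = x^3 + 21x^2 + 147x + 35.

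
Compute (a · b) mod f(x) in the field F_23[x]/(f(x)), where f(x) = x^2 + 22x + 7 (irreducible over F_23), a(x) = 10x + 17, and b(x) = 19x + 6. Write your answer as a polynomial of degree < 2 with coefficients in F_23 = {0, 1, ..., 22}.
a · b ≡ 21x + 14 (mod f(x))

Multiply in F_23[x]: a(x)·b(x) = (10x + 17)·(19x + 6) = 6x^2 + 15x + 10. This has degree ≥ 2, so divide by f(x) over F_23: 6x^2 + 15x + 10 = (6)·(x^2 + 22x + 7) + (21x + 14). Hence a·b ≡ 21x + 14 (mod f). (F_23[x]/(f) is a field with 23^2 = 529 elements since f is irreducible of degree 2.)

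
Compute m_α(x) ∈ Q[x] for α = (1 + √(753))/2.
m_α(x) = x^2 - x - 188

From 2α - 1 = √(753), squaring gives (2α - 1)^2 = 753, i.e. 4α^2 - 4α + 1 = 753, so α^2 - α + (1 - 753)/4 = 0. Since 753 ≡ 1 (mod 4), (1 - 753)/4 = -188 ∈ Z. The polynomial x^2 - x - 188 has discriminant 1 - 4·(-188) = 753, which is not a perfect square in Q (d = 753 is squarefree and ≠ 1), so x^2 - x - 188 is irreducible over Q. It is the minimal polynomial of α.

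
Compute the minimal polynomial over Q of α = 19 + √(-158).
m_α(x) = x^2 - 38x + 519

From α - 19 = √(-158), squaring gives (α - 19)^2 = -158, i.e. α^2 - 38α + 361 = -158, so α^2 - 38α + 519 = 0. The discriminant of x^2 - 38x + 519 is (-38)^2 - 4·(519) = 1444 - 2076 = -632, and 4·(-158) is not a perfect square in Q since -158 is squarefree and ≠ 1. Hence x^2 - 38x + 519 is irreducible over Q and is the minimal polynomial of α.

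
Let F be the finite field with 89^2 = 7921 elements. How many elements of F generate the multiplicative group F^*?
There are φ(7920) = 1920 primitive elements

F_q^* is cyclic of order q - 1 = 7920. A cyclic group of order m has exactly φ(m) generators. Here m = 7920 = 2^4 · 3^2 · 5 · 11, so the number of primitive elements is φ(7920) = 1920.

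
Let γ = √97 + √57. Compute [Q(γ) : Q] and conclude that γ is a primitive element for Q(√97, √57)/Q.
[Q(γ) : Q] = 4 (equivalently, Q(γ) = Q(√97, √57))

Obviously Q(γ) ⊆ Q(√97, √57), and [Q(√97, √57):Q] = 4 (since 97, 57 are distinct squarefree integers > 1 with 5529 not a perfect square). To show equality we compute the minimal polynomial of γ. From γ = √97 + √57: γ^2 = 97 + 2√(5529) + 57 = 154 + 2√(5529), so γ^2 - 154 = 2√(5529); squaring, (γ^2 - 154)^2 = 4·5529, i.e. γ^4 - 308γ^2 + 23716 - 22116 = 0, i.e. γ^4 - 308γ^2 + 1600 = 0. So γ is a root of x^4 - 308x^2 + 1600. This polynomial is irreducible over Q: it has no rational root (each ±√97 ± √57 is irrational), and any factorization into two quadratics over Q would force √(5529) ∈ Q (pairing opposite roots) or √97, √57 ∈ Q (other pairings), all impossible. Hence [Q(γ):Q] = 4 = [Q(√97, √57):Q], so Q(γ) = Q(√97, √57).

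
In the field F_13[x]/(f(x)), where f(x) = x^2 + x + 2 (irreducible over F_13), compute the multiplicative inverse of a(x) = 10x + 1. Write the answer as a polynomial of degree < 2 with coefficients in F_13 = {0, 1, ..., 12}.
a(x)^(-1) ≡ 9x + 12 (mod f(x))

Since f is irreducible over F_13, F_13[x]/(f) is a field and a(x) ≠ 0 has an inverse. Apply the extended Euclidean algorithm to f(x) and a(x) in F_13[x]: f(x) = (4x + 1)·a(x) + (1). The last nonzero remainder is the constant 1 = gcd(f, a) in F_13. Back-substituting through the division chain expresses 1 = s(x)·a(x) + t(x)·f(x) with s(x) ≡ 9x + 12 (mod f), so a(x)^(-1) ≡ s(x) = 9x + 12 (mod f). Check: (10x + 1)·(9x + 12) = 12x^2 + 12x + 12 ≡ 1 (mod x^2 + x + 2).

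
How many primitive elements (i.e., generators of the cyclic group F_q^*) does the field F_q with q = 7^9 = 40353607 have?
There are φ(40353606) = 12387168 primitive elements

F_q^* is cyclic of order q - 1 = 40353606. A cyclic group of order m has exactly φ(m) generators. Here m = 40353606 = 2 · 3^3 · 19 · 37 · 1063, so the number of primitive elements is φ(40353606) = 12387168.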